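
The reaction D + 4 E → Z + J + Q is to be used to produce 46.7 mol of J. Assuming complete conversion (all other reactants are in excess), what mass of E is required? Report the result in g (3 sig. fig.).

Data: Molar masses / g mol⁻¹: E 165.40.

30900 g

n(J) = 46.70 mol
n(E) = (4/1) × 46.70 = 186.8 mol
mass = 186.8 × 165.40 = 30900 g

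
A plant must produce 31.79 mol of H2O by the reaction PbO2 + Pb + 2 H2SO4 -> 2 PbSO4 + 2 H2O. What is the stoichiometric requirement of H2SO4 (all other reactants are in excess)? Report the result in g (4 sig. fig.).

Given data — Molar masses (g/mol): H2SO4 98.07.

3118 g

n(H2O) = 31.79 mol
n(H2SO4) = (2/2) × 31.79 = 31.79 mol
mass = 31.79 × 98.07 = 3118 g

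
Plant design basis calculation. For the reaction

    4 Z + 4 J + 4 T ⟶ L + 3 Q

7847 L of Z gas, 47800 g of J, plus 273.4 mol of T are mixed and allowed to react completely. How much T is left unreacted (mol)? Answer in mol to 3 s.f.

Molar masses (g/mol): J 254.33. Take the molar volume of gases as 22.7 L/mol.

n(Z) = 7847 / 22.7 = 345.7 mol
n(J) = 47800 / 254.33 = 187.9 mol
n(T) = 273.4 mol
n/ν for Z = 345.7/4 = 86.43
n/ν for J = 187.9/4 = 46.98
n/ν for T = 273.4/4 = 68.35
Smallest n/ν is J → limiting reagent.
T consumed = (4/4) × 187.9 = 187.9 mol
T remaining = 273.4 − 187.9 = 85.50 mol

85.5 mol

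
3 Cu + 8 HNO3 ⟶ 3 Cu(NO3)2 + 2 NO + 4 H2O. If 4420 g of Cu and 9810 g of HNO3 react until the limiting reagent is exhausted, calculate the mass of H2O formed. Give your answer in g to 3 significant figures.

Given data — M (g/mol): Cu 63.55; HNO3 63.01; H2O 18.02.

1400 g

n(Cu) = 4420 / 63.55 = 69.55 mol
n(HNO3) = 9810 / 63.01 = 155.7 mol
n/ν → Cu: 23.18, HNO3: 19.46; HNO3 is limiting.
n(H2O) = (4/8) × 155.7 = 77.85 mol
mass = 77.85 × 18.02 = 1403 g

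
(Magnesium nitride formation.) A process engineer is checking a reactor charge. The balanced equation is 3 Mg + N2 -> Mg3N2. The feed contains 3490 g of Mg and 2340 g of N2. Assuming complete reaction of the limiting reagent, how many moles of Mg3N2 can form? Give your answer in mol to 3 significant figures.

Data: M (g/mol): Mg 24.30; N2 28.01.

n(Mg) = 3490 / 24.30 = 143.6 mol
n(N2) = 2340 / 28.01 = 83.54 mol
n/ν for Mg = 143.6/3 = 47.87
n/ν for N2 = 83.54/1 = 83.54
Smallest n/ν is Mg → limiting reagent.
n(Mg3N2) = (1/3) × 143.6 = 47.87 mol

47.9 mol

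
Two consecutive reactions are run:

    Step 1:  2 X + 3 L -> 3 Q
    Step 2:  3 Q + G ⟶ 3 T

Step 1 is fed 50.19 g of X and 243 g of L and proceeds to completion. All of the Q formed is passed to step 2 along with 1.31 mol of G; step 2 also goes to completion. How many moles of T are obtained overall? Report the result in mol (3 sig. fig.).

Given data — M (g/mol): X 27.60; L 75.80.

2.73 mol

Step 1:
n(X) = 50.19 / 27.60 = 1.818 mol
n(L) = 243.0 / 75.80 = 3.206 mol
n/ν → X: 0.9090, L: 1.069; X is limiting.
n(Q) produced = (3/2) × 1.818 = 2.727 mol
Step 2:
n(Q) available = 2.727 mol
n(G) = 1.310 mol
n/ν → Q: 0.9090, G: 1.310; Q is limiting.
n(T) = (3/3) × 2.727 = 2.727 mol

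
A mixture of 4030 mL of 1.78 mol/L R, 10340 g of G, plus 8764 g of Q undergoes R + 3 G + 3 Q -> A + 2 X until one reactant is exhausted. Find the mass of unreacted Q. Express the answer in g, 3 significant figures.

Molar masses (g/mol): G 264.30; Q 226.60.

3890 g

n(R) = 1.78 × 4030/1000 = 7.173 mol
n(G) = 10340 / 264.30 = 39.12 mol
n(Q) = 8764 / 226.60 = 38.68 mol
n/ν for R = 7.173/1 = 7.173
n/ν for G = 39.12/3 = 13.04
n/ν for Q = 38.68/3 = 12.89
Smallest n/ν is R → limiting reagent.
Q consumed = (3/1) × 7.173 = 21.52 mol
Q remaining = 38.68 − 21.52 = 17.16 mol
mass = 17.16 × 226.60 = 3888 g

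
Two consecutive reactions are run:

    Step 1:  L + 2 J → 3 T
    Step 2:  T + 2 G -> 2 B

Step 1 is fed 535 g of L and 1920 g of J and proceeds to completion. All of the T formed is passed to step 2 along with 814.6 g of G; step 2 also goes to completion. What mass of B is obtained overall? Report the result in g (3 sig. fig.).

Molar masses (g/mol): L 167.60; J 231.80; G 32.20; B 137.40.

2630 g

Step 1:
n(L) = 535.0 / 167.60 = 3.192 mol
n(J) = 1920 / 231.80 = 8.283 mol
n/ν for L = 3.192/1 = 3.192
n/ν for J = 8.283/2 = 4.142
Smallest n/ν is L → limiting reagent.
n(T) produced = (3/1) × 3.192 = 9.576 mol
Step 2:
n(T) available = 9.576 mol
n(G) = 814.6 / 32.20 = 25.30 mol
n/ν for T = 9.576/1 = 9.576
n/ν for G = 25.30/2 = 12.65
Smallest n/ν is T → limiting reagent.
n(B) = (2/1) × 9.576 = 19.15 mol
mass = 19.15 × 137.40 = 2631 g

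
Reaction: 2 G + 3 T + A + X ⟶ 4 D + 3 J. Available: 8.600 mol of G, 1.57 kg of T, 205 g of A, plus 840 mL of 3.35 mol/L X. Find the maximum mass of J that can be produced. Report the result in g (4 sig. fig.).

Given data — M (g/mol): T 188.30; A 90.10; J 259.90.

n(G) = 8.600 mol
n(T) = 1.570×1000 / 188.30 = 8.338 mol
n(A) = 205.0 / 90.10 = 2.275 mol
n(X) = 3.35 × 840.0/1000 = 2.814 mol
n/ν → G: 4.300, T: 2.779, A: 2.275, X: 2.814; A is limiting.
n(J) = (3/1) × 2.275 = 6.825 mol
mass = 6.825 × 259.90 = 1774 g

1774 g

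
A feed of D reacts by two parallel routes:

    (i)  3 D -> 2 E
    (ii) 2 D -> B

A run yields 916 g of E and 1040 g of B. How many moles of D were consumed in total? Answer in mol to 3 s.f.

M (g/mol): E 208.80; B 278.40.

n(E) = 916 / 208.80 = 4.387 mol
n(B) = 1040 / 278.40 = 3.736 mol
n(D) via (i) = (3/2)×4.387 = 6.581 mol
n(D) via (ii) = (2/1)×3.736 = 7.472 mol
total n(D) = 6.581 + 7.472 = 14.05 mol

14.1 mol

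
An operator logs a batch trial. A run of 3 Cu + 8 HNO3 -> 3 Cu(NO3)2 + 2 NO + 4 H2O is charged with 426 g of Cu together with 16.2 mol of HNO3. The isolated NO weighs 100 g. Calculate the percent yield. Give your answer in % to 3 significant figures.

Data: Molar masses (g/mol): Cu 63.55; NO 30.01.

n(Cu) = 426.0 / 63.55 = 6.703 mol
n(HNO3) = 16.20 mol
n/ν for Cu = 6.703/3 = 2.234
n/ν for HNO3 = 16.20/8 = 2.025
Smallest n/ν is HNO3 → limiting reagent.
theoretical n(NO) = (2/8) × 16.20 = 4.050 mol → 121.5 g
% yield = 100 / 121.5 × 100 = 82.30 %

82.3 %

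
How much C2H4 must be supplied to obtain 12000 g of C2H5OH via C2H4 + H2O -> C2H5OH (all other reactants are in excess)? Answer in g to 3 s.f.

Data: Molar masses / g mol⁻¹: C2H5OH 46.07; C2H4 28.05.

7310 g

n(C2H5OH) = 12000 / 46.07 = 260.5 mol
n(C2H4) = (1/1) × 260.5 = 260.5 mol
mass = 260.5 × 28.05 = 7307 g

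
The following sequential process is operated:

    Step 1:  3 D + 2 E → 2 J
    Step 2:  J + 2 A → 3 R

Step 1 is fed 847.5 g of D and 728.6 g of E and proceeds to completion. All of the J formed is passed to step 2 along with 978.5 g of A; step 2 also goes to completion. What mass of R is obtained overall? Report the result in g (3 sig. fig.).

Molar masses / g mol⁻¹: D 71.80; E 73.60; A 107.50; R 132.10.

Step 1:
n(D) = 847.5 / 71.80 = 11.80 mol
n(E) = 728.6 / 73.60 = 9.899 mol
n/ν → D: 3.933, E: 4.950; D is limiting.
n(J) produced = (2/3) × 11.80 = 7.867 mol
Step 2:
n(J) available = 7.867 mol
n(A) = 978.5 / 107.50 = 9.102 mol
n/ν → J: 7.867, A: 4.551; A is limiting.
n(R) = (3/2) × 9.102 = 13.65 mol
mass = 13.65 × 132.10 = 1803 g

1800 g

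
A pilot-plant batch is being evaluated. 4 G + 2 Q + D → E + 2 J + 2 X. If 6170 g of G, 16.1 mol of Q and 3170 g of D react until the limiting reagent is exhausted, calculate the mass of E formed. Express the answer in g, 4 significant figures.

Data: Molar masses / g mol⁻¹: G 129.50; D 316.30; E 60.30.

n(G) = 6170 / 129.50 = 47.64 mol
n(Q) = 16.10 mol
n(D) = 3170 / 316.30 = 10.02 mol
n/ν → G: 11.91, Q: 8.050, D: 10.02; Q is limiting.
n(E) = (1/2) × 16.10 = 8.050 mol
mass = 8.050 × 60.30 = 485.4 g

485.4 g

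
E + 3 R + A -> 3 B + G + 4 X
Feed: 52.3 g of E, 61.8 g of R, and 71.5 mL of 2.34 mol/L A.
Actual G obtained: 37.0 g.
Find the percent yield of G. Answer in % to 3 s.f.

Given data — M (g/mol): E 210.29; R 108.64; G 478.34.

n(E) = 52.30 / 210.29 = 0.2487 mol
n(R) = 61.80 / 108.64 = 0.5689 mol
n(A) = 2.34 × 71.50/1000 = 0.1673 mol
n/ν → E: 0.2487, R: 0.1896, A: 0.1673; A is limiting.
theoretical n(G) = (1/1) × 0.1673 = 0.1673 mol → 80.03 g
% yield = 37.0 / 80.03 × 100 = 46.23 %

46.2 %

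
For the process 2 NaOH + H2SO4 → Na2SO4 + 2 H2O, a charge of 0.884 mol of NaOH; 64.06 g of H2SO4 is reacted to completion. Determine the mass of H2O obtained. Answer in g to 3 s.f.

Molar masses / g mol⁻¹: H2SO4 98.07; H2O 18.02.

15.9 g

n(NaOH) = 0.8840 mol
n(H2SO4) = 64.06 / 98.07 = 0.6532 mol
n/ν for NaOH = 0.8840/2 = 0.4420
n/ν for H2SO4 = 0.6532/1 = 0.6532
Smallest n/ν is NaOH → limiting reagent.
n(H2O) = (2/2) × 0.8840 = 0.8840 mol
mass = 0.8840 × 18.02 = 15.93 g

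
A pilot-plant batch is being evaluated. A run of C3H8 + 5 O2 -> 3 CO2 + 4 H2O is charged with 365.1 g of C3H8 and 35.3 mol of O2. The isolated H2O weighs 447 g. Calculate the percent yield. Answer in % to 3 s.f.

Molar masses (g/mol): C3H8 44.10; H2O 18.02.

87.8 %

n(C3H8) = 365.1 / 44.10 = 8.279 mol
n(O2) = 35.30 mol
n/ν for C3H8 = 8.279/1 = 8.279
n/ν for O2 = 35.30/5 = 7.060
Smallest n/ν is O2 → limiting reagent.
theoretical n(H2O) = (4/5) × 35.30 = 28.24 mol → 508.9 g
% yield = 447 / 508.9 × 100 = 87.84 %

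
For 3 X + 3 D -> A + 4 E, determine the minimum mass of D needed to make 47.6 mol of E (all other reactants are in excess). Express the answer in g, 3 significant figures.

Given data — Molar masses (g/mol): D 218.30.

n(E) = 47.60 mol
n(D) = (3/4) × 47.60 = 35.70 mol
mass = 35.70 × 218.30 = 7793 g

7790 g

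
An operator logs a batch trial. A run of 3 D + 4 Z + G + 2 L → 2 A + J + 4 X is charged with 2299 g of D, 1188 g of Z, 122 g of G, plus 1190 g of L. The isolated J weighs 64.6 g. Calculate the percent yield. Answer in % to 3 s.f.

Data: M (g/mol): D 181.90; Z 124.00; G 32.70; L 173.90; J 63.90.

42.2 %

n(D) = 2299 / 181.90 = 12.64 mol
n(Z) = 1188 / 124.00 = 9.581 mol
n(G) = 122.0 / 32.70 = 3.731 mol
n(L) = 1190 / 173.90 = 6.843 mol
n/ν for D = 12.64/3 = 4.213
n/ν for Z = 9.581/4 = 2.395
n/ν for G = 3.731/1 = 3.731
n/ν for L = 6.843/2 = 3.422
Smallest n/ν is Z → limiting reagent.
theoretical n(J) = (1/4) × 9.581 = 2.395 mol → 153.0 g
% yield = 64.6 / 153.0 × 100 = 42.22 %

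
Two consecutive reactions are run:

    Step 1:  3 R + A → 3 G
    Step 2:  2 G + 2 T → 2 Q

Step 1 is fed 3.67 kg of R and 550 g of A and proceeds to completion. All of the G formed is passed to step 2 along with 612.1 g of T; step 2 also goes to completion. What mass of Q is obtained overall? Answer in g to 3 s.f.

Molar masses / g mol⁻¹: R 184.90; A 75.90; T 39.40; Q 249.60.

Step 1:
n(R) = 3.670×1000 / 184.90 = 19.85 mol
n(A) = 550.0 / 75.90 = 7.246 mol
n/ν → R: 6.617, A: 7.246; R is limiting.
n(G) produced = (3/3) × 19.85 = 19.85 mol
Step 2:
n(G) available = 19.85 mol
n(T) = 612.1 / 39.40 = 15.54 mol
n/ν → G: 9.925, T: 7.770; T is limiting.
n(Q) = (2/2) × 15.54 = 15.54 mol
mass = 15.54 × 249.60 = 3879 g

3880 g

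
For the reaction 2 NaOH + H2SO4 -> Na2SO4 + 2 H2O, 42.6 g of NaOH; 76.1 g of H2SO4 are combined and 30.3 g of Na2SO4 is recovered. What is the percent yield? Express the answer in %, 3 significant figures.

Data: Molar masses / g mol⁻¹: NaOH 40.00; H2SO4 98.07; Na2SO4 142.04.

n(NaOH) = 42.60 / 40.00 = 1.065 mol
n(H2SO4) = 76.10 / 98.07 = 0.7760 mol
n/ν for NaOH = 1.065/2 = 0.5325
n/ν for H2SO4 = 0.7760/1 = 0.7760
Smallest n/ν is NaOH → limiting reagent.
theoretical n(Na2SO4) = (1/2) × 1.065 = 0.5325 mol → 75.64 g
% yield = 30.3 / 75.64 × 100 = 40.06 %

40.1 %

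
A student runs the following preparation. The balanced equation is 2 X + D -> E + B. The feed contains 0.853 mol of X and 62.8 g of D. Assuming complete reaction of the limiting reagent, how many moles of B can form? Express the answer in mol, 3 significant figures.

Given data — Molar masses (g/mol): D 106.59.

n(X) = 0.8530 mol
n(D) = 62.80 / 106.59 = 0.5892 mol
n/ν for X = 0.8530/2 = 0.4265
n/ν for D = 0.5892/1 = 0.5892
Smallest n/ν is X → limiting reagent.
n(B) = (1/2) × 0.8530 = 0.4265 mol

0.427 mol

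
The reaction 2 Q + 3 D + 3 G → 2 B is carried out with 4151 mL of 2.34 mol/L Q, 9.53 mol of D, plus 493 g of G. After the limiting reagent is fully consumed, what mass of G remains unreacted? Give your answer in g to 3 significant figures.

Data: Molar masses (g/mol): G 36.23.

148 g

n(Q) = 2.34 × 4151/1000 = 9.713 mol
n(D) = 9.530 mol
n(G) = 493.0 / 36.23 = 13.61 mol
n/ν → Q: 4.857, D: 3.177, G: 4.537; D is limiting.
G consumed = (3/3) × 9.530 = 9.530 mol
G remaining = 13.61 − 9.530 = 4.080 mol
mass = 4.080 × 36.23 = 147.8 g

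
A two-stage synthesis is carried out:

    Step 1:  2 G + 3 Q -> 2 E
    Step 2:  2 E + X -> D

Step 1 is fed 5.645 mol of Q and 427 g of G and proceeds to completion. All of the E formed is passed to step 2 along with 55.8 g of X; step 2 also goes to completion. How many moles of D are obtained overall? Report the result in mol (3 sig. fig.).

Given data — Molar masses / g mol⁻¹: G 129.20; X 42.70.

1.31 mol

Step 1:
n(Q) = 5.645 mol
n(G) = 427.0 / 129.20 = 3.305 mol
n/ν → Q: 1.882, G: 1.653; G is limiting.
n(E) produced = (2/2) × 3.305 = 3.305 mol
Step 2:
n(E) available = 3.305 mol
n(X) = 55.80 / 42.70 = 1.307 mol
n/ν → E: 1.653, X: 1.307; X is limiting.
n(D) = (1/1) × 1.307 = 1.307 mol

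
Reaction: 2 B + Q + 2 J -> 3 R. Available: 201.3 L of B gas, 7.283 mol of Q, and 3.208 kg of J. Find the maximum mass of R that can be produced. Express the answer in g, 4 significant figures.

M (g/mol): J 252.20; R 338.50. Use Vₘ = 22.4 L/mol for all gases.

4563 g

n(B) = 201.3 / 22.4 = 8.987 mol
n(Q) = 7.283 mol
n(J) = 3.208×1000 / 252.20 = 12.72 mol
n/ν for B = 8.987/2 = 4.494
n/ν for Q = 7.283/1 = 7.283
n/ν for J = 12.72/2 = 6.360
Smallest n/ν is B → limiting reagent.
n(R) = (3/2) × 8.987 = 13.48 mol
mass = 13.48 × 338.50 = 4563 g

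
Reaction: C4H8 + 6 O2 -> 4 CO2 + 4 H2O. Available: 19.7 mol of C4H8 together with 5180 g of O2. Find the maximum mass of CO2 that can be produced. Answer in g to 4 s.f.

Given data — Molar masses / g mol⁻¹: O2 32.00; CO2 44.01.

n(C4H8) = 19.70 mol
n(O2) = 5180 / 32.00 = 161.9 mol
n/ν → C4H8: 19.70, O2: 26.98; C4H8 is limiting.
n(CO2) = (4/1) × 19.70 = 78.80 mol
mass = 78.80 × 44.01 = 3468 g

3468 g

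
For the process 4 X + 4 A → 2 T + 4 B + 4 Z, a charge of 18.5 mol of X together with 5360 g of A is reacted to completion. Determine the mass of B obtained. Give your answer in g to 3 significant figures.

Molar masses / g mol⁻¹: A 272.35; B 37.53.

n(X) = 18.50 mol
n(A) = 5360 / 272.35 = 19.68 mol
n/ν for X = 18.50/4 = 4.625
n/ν for A = 19.68/4 = 4.920
Smallest n/ν is X → limiting reagent.
n(B) = (4/4) × 18.50 = 18.50 mol
mass = 18.50 × 37.53 = 694.3 g

694 g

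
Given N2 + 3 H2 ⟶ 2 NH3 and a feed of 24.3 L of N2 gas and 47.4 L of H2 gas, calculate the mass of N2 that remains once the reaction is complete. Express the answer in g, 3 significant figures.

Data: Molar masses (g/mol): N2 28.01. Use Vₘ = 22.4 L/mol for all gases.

n(N2) = 24.30 / 22.4 = 1.085 mol
n(H2) = 47.40 / 22.4 = 2.116 mol
n/ν for N2 = 1.085/1 = 1.085
n/ν for H2 = 2.116/3 = 0.7053
Smallest n/ν is H2 → limiting reagent.
N2 consumed = (1/3) × 2.116 = 0.7053 mol
N2 remaining = 1.085 − 0.7053 = 0.3797 mol
mass = 0.3797 × 28.01 = 10.64 g

10.6 g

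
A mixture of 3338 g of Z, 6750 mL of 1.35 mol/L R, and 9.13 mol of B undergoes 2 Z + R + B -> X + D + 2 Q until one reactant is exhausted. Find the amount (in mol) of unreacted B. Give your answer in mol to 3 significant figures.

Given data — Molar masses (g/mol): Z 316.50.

n(Z) = 3338 / 316.50 = 10.55 mol
n(R) = 1.35 × 6750/1000 = 9.113 mol
n(B) = 9.130 mol
n/ν for Z = 10.55/2 = 5.275
n/ν for R = 9.113/1 = 9.113
n/ν for B = 9.130/1 = 9.130
Smallest n/ν is Z → limiting reagent.
B consumed = (1/2) × 10.55 = 5.275 mol
B remaining = 9.130 − 5.275 = 3.855 mol

3.86 mol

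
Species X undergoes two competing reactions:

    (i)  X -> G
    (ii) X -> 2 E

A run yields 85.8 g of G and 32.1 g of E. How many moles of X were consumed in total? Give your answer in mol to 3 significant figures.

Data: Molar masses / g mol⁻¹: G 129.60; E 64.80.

0.910 mol

n(G) = 85.8 / 129.60 = 0.6620 mol
n(E) = 32.1 / 64.80 = 0.4954 mol
n(X) via (i) = (1/1)×0.6620 = 0.6620 mol
n(X) via (ii) = (1/2)×0.4954 = 0.2477 mol
total n(X) = 0.6620 + 0.2477 = 0.9097 mol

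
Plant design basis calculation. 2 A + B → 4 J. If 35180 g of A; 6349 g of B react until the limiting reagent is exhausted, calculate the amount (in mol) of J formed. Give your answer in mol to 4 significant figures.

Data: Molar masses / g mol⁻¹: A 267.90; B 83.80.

n(A) = 35180 / 267.90 = 131.3 mol
n(B) = 6349 / 83.80 = 75.76 mol
n/ν for A = 131.3/2 = 65.65
n/ν for B = 75.76/1 = 75.76
Smallest n/ν is A → limiting reagent.
n(J) = (4/2) × 131.3 = 262.6 mol

262.6 mol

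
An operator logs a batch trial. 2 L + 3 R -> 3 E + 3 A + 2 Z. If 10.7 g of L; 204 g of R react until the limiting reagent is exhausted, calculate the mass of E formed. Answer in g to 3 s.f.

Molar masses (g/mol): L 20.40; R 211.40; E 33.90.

26.7 g

n(L) = 10.70 / 20.40 = 0.5245 mol
n(R) = 204.0 / 211.40 = 0.9650 mol
n/ν for L = 0.5245/2 = 0.2623
n/ν for R = 0.9650/3 = 0.3217
Smallest n/ν is L → limiting reagent.
n(E) = (3/2) × 0.5245 = 0.7868 mol
mass = 0.7868 × 33.90 = 26.67 g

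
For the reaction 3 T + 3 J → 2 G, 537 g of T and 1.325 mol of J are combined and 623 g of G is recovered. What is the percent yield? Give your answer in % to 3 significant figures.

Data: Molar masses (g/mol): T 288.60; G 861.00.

n(T) = 537.0 / 288.60 = 1.861 mol
n(J) = 1.325 mol
n/ν → T: 0.6203, J: 0.4417; J is limiting.
theoretical n(G) = (2/3) × 1.325 = 0.8833 mol → 760.5 g
% yield = 623 / 760.5 × 100 = 81.92 %

81.9 %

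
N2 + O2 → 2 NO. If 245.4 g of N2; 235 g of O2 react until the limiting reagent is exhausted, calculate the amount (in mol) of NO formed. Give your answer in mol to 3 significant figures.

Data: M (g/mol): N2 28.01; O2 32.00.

14.7 mol

n(N2) = 245.4 / 28.01 = 8.761 mol
n(O2) = 235.0 / 32.00 = 7.344 mol
n/ν for N2 = 8.761/1 = 8.761
n/ν for O2 = 7.344/1 = 7.344
Smallest n/ν is O2 → limiting reagent.
n(NO) = (2/1) × 7.344 = 14.69 mol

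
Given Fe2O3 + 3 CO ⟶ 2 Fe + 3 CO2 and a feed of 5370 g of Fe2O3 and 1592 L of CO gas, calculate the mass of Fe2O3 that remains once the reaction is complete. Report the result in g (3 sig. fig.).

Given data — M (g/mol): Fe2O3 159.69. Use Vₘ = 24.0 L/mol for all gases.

n(Fe2O3) = 5370 / 159.69 = 33.63 mol
n(CO) = 1592 / 24.0 = 66.33 mol
n/ν for Fe2O3 = 33.63/1 = 33.63
n/ν for CO = 66.33/3 = 22.11
Smallest n/ν is CO → limiting reagent.
Fe2O3 consumed = (1/3) × 66.33 = 22.11 mol
Fe2O3 remaining = 33.63 − 22.11 = 11.52 mol
mass = 11.52 × 159.69 = 1840 g

1840 g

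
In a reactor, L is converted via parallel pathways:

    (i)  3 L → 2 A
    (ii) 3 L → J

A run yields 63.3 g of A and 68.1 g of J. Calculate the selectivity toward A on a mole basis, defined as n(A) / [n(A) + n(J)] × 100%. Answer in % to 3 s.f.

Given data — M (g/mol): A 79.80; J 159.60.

65.0 %

n(A) = 63.3 / 79.80 = 0.7932 mol
n(J) = 68.1 / 159.60 = 0.4267 mol
selectivity = 0.7932/(0.7932+0.4267) × 100 = 65.02 %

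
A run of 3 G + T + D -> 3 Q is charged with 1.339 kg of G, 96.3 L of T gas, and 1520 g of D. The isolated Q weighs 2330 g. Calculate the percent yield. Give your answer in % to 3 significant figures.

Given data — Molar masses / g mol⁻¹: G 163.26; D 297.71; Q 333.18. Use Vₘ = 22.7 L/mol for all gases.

n(G) = 1.339×1000 / 163.26 = 8.202 mol
n(T) = 96.30 / 22.7 = 4.242 mol
n(D) = 1520 / 297.71 = 5.106 mol
n/ν for G = 8.202/3 = 2.734
n/ν for T = 4.242/1 = 4.242
n/ν for D = 5.106/1 = 5.106
Smallest n/ν is G → limiting reagent.
theoretical n(Q) = (3/3) × 8.202 = 8.202 mol → 2733 g
% yield = 2330 / 2733 × 100 = 85.25 %

85.3 %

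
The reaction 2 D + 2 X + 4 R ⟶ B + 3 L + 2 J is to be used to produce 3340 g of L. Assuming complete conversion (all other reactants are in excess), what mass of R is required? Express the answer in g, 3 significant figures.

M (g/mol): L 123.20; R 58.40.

n(L) = 3340 / 123.20 = 27.11 mol
n(R) = (4/3) × 27.11 = 36.15 mol
mass = 36.15 × 58.40 = 2111 g

2110 g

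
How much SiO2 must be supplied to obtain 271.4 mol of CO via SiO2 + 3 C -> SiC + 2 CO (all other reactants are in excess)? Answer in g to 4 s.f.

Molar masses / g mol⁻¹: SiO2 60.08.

8153 g

n(CO) = 271.4 mol
n(SiO2) = (1/2) × 271.4 = 135.7 mol
mass = 135.7 × 60.08 = 8153 g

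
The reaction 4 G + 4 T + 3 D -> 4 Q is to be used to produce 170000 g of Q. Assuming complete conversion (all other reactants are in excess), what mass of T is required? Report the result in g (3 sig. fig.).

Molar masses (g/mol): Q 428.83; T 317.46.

n(Q) = 170000 / 428.83 = 396.4 mol
n(T) = (4/4) × 396.4 = 396.4 mol
mass = 396.4 × 317.46 = 125800 g

126000 g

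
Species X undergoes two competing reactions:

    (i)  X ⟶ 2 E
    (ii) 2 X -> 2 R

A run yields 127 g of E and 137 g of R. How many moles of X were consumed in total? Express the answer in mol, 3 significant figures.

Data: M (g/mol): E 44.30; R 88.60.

n(E) = 127 / 44.30 = 2.867 mol
n(R) = 137 / 88.60 = 1.546 mol
n(X) via (i) = (1/2)×2.867 = 1.434 mol
n(X) via (ii) = (2/2)×1.546 = 1.546 mol
total n(X) = 1.434 + 1.546 = 2.980 mol

2.98 mol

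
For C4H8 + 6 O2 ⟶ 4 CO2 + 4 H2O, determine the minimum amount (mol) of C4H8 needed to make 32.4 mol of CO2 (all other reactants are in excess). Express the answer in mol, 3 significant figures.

8.10 mol

n(CO2) = 32.40 mol
n(C4H8) = (1/4) × 32.40 = 8.100 mol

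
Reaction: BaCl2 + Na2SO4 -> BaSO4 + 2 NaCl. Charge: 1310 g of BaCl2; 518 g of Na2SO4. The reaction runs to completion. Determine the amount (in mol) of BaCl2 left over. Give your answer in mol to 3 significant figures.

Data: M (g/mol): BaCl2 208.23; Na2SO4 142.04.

n(BaCl2) = 1310 / 208.23 = 6.291 mol
n(Na2SO4) = 518.0 / 142.04 = 3.647 mol
n/ν for BaCl2 = 6.291/1 = 6.291
n/ν for Na2SO4 = 3.647/1 = 3.647
Smallest n/ν is Na2SO4 → limiting reagent.
BaCl2 consumed = (1/1) × 3.647 = 3.647 mol
BaCl2 remaining = 6.291 − 3.647 = 2.644 mol

2.64 mol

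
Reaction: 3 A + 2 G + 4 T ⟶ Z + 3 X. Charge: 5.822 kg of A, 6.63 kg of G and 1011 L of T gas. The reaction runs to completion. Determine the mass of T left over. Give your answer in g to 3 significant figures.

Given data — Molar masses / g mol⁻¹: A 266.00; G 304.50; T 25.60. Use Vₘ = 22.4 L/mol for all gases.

n(A) = 5.822×1000 / 266.00 = 21.89 mol
n(G) = 6.630×1000 / 304.50 = 21.77 mol
n(T) = 1011 / 22.4 = 45.13 mol
n/ν for A = 21.89/3 = 7.297
n/ν for G = 21.77/2 = 10.89
n/ν for T = 45.13/4 = 11.28
Smallest n/ν is A → limiting reagent.
T consumed = (4/3) × 21.89 = 29.19 mol
T remaining = 45.13 − 29.19 = 15.94 mol
mass = 15.94 × 25.60 = 408.1 g

408 g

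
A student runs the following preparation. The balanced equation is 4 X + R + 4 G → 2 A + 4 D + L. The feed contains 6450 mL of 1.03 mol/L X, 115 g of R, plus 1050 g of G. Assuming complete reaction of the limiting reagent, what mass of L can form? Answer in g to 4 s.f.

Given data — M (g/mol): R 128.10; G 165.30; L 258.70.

232.2 g

n(X) = 1.03 × 6450/1000 = 6.644 mol
n(R) = 115.0 / 128.10 = 0.8977 mol
n(G) = 1050 / 165.30 = 6.352 mol
n/ν for X = 6.644/4 = 1.661
n/ν for R = 0.8977/1 = 0.8977
n/ν for G = 6.352/4 = 1.588
Smallest n/ν is R → limiting reagent.
n(L) = (1/1) × 0.8977 = 0.8977 mol
mass = 0.8977 × 258.70 = 232.2 g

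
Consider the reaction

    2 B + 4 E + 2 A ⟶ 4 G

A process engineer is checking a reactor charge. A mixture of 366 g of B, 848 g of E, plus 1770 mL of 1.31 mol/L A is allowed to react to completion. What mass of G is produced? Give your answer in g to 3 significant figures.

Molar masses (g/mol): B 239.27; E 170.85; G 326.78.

1000 g

n(B) = 366.0 / 239.27 = 1.530 mol
n(E) = 848.0 / 170.85 = 4.963 mol
n(A) = 1.31 × 1770/1000 = 2.319 mol
n/ν → B: 0.7650, E: 1.241, A: 1.160; B is limiting.
n(G) = (4/2) × 1.530 = 3.060 mol
mass = 3.060 × 326.78 = 999.9 g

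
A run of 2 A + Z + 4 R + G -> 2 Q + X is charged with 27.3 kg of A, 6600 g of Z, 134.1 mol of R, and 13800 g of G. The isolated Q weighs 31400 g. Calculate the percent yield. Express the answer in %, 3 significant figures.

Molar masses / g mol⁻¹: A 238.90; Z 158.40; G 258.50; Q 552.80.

84.7 %

n(A) = 27.30×1000 / 238.90 = 114.3 mol
n(Z) = 6600 / 158.40 = 41.67 mol
n(R) = 134.1 mol
n(G) = 13800 / 258.50 = 53.38 mol
n/ν for A = 114.3/2 = 57.15
n/ν for Z = 41.67/1 = 41.67
n/ν for R = 134.1/4 = 33.53
n/ν for G = 53.38/1 = 53.38
Smallest n/ν is R → limiting reagent.
theoretical n(Q) = (2/4) × 134.1 = 67.05 mol → 37070 g
% yield = 31400 / 37070 × 100 = 84.70 %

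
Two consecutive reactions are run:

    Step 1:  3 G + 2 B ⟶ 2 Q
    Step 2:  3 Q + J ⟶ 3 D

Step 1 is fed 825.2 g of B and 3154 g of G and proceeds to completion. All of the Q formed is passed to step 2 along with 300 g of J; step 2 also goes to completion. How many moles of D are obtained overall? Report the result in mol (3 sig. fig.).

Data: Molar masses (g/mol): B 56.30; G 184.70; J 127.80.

7.04 mol

Step 1:
n(B) = 825.2 / 56.30 = 14.66 mol
n(G) = 3154 / 184.70 = 17.08 mol
n/ν for B = 14.66/2 = 7.330
n/ν for G = 17.08/3 = 5.693
Smallest n/ν is G → limiting reagent.
n(Q) produced = (2/3) × 17.08 = 11.39 mol
Step 2:
n(Q) available = 11.39 mol
n(J) = 300.0 / 127.80 = 2.347 mol
n/ν for Q = 11.39/3 = 3.797
n/ν for J = 2.347/1 = 2.347
Smallest n/ν is J → limiting reagent.
n(D) = (3/1) × 2.347 = 7.041 mol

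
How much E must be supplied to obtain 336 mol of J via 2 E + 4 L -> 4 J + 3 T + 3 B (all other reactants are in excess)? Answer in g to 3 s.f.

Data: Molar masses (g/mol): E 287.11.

48200 g

n(J) = 336.0 mol
n(E) = (2/4) × 336.0 = 168.0 mol
mass = 168.0 × 287.11 = 48230 g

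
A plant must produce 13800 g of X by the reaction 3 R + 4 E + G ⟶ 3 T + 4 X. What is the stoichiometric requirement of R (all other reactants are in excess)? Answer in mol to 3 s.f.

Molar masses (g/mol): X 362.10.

n(X) = 13800 / 362.10 = 38.11 mol
n(R) = (3/4) × 38.11 = 28.58 mol

28.6 mol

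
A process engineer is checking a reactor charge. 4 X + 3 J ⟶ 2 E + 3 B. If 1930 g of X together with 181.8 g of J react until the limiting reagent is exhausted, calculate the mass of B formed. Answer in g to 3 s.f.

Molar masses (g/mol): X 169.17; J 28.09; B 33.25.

n(X) = 1930 / 169.17 = 11.41 mol
n(J) = 181.8 / 28.09 = 6.472 mol
n/ν for X = 11.41/4 = 2.853
n/ν for J = 6.472/3 = 2.157
Smallest n/ν is J → limiting reagent.
n(B) = (3/3) × 6.472 = 6.472 mol
mass = 6.472 × 33.25 = 215.2 g

215 g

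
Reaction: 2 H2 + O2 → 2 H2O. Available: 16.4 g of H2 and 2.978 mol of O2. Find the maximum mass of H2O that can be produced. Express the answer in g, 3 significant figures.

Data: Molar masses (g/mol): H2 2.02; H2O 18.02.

107 g

n(H2) = 16.40 / 2.02 = 8.119 mol
n(O2) = 2.978 mol
n/ν → H2: 4.060, O2: 2.978; O2 is limiting.
n(H2O) = (2/1) × 2.978 = 5.956 mol
mass = 5.956 × 18.02 = 107.3 g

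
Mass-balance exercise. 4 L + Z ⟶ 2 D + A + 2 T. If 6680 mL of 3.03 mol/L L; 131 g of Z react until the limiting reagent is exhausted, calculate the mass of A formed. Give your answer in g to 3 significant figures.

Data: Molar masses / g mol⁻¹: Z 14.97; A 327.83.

1660 g

n(L) = 3.03 × 6680/1000 = 20.24 mol
n(Z) = 131.0 / 14.97 = 8.751 mol
n/ν → L: 5.060, Z: 8.751; L is limiting.
n(A) = (1/4) × 20.24 = 5.060 mol
mass = 5.060 × 327.83 = 1659 g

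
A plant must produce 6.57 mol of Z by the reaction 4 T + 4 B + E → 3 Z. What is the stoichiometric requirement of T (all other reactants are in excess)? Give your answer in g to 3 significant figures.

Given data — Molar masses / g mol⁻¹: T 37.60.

329 g

n(Z) = 6.570 mol
n(T) = (4/3) × 6.570 = 8.760 mol
mass = 8.760 × 37.60 = 329.4 g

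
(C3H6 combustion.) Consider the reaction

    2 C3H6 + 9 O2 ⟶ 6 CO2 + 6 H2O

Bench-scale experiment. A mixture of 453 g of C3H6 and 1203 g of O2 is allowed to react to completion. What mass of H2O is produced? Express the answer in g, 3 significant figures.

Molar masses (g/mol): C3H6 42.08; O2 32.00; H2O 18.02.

452 g

n(C3H6) = 453.0 / 42.08 = 10.77 mol
n(O2) = 1203 / 32.00 = 37.59 mol
n/ν for C3H6 = 10.77/2 = 5.385
n/ν for O2 = 37.59/9 = 4.177
Smallest n/ν is O2 → limiting reagent.
n(H2O) = (6/9) × 37.59 = 25.06 mol
mass = 25.06 × 18.02 = 451.6 g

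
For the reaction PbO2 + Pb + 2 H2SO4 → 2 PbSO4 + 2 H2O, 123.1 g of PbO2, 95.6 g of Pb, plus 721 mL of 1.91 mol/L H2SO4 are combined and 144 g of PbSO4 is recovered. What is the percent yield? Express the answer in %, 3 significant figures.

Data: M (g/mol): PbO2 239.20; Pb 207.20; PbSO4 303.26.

51.5 %

n(PbO2) = 123.1 / 239.20 = 0.5146 mol
n(Pb) = 95.60 / 207.20 = 0.4614 mol
n(H2SO4) = 1.91 × 721.0/1000 = 1.377 mol
n/ν → PbO2: 0.5146, Pb: 0.4614, H2SO4: 0.6885; Pb is limiting.
theoretical n(PbSO4) = (2/1) × 0.4614 = 0.9228 mol → 279.8 g
% yield = 144 / 279.8 × 100 = 51.47 %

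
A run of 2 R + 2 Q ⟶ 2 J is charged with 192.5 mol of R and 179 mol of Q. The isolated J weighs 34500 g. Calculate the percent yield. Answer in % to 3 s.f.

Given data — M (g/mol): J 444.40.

n(R) = 192.5 mol
n(Q) = 179.0 mol
n/ν for R = 192.5/2 = 96.25
n/ν for Q = 179.0/2 = 89.50
Smallest n/ν is Q → limiting reagent.
theoretical n(J) = (2/2) × 179.0 = 179.0 mol → 79550 g
% yield = 34500 / 79550 × 100 = 43.37 %

43.4 %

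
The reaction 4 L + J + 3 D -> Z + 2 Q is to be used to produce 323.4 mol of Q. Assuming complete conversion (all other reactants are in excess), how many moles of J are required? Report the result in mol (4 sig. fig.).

n(Q) = 323.4 mol
n(J) = (1/2) × 323.4 = 161.7 mol

161.7 mol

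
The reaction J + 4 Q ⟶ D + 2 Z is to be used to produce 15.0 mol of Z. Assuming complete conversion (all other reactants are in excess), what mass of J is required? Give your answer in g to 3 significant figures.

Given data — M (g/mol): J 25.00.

n(Z) = 15.00 mol
n(J) = (1/2) × 15.00 = 7.500 mol
mass = 7.500 × 25.00 = 187.5 g

188 g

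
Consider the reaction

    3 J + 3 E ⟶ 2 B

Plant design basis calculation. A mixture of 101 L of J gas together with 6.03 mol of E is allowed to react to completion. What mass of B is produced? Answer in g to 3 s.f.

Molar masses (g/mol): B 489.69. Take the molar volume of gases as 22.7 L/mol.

n(J) = 101.0 / 22.7 = 4.449 mol
n(E) = 6.030 mol
n/ν for J = 4.449/3 = 1.483
n/ν for E = 6.030/3 = 2.010
Smallest n/ν is J → limiting reagent.
n(B) = (2/3) × 4.449 = 2.966 mol
mass = 2.966 × 489.69 = 1452 g

1450 g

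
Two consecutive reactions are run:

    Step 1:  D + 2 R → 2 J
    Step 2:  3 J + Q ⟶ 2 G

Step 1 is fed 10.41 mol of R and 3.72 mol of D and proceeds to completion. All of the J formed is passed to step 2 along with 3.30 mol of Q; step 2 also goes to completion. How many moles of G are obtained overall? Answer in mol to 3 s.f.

4.96 mol

Step 1:
n(R) = 10.41 mol
n(D) = 3.720 mol
n/ν → R: 5.205, D: 3.720; D is limiting.
n(J) produced = (2/1) × 3.720 = 7.440 mol
Step 2:
n(J) available = 7.440 mol
n(Q) = 3.300 mol
n/ν → J: 2.480, Q: 3.300; J is limiting.
n(G) = (2/3) × 7.440 = 4.960 mol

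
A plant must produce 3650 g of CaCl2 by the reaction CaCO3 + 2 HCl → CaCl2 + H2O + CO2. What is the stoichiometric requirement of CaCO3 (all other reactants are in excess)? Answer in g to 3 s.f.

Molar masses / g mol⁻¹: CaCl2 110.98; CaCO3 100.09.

n(CaCl2) = 3650 / 110.98 = 32.89 mol
n(CaCO3) = (1/1) × 32.89 = 32.89 mol
mass = 32.89 × 100.09 = 3292 g

3290 g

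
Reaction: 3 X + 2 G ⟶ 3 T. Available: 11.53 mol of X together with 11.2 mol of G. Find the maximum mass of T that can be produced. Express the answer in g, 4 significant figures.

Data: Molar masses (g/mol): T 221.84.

n(X) = 11.53 mol
n(G) = 11.20 mol
n/ν for X = 11.53/3 = 3.843
n/ν for G = 11.20/2 = 5.600
Smallest n/ν is X → limiting reagent.
n(T) = (3/3) × 11.53 = 11.53 mol
mass = 11.53 × 221.84 = 2558 g

2558 g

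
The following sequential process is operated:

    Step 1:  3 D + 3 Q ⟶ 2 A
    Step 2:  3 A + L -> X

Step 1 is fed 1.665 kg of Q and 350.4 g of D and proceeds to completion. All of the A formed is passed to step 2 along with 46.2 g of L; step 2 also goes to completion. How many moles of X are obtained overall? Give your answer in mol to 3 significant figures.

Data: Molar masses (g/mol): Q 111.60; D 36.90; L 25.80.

1.79 mol

Step 1:
n(Q) = 1.665×1000 / 111.60 = 14.92 mol
n(D) = 350.4 / 36.90 = 9.496 mol
n/ν → Q: 4.973, D: 3.165; D is limiting.
n(A) produced = (2/3) × 9.496 = 6.331 mol
Step 2:
n(A) available = 6.331 mol
n(L) = 46.20 / 25.80 = 1.791 mol
n/ν → A: 2.110, L: 1.791; L is limiting.
n(X) = (1/1) × 1.791 = 1.791 mol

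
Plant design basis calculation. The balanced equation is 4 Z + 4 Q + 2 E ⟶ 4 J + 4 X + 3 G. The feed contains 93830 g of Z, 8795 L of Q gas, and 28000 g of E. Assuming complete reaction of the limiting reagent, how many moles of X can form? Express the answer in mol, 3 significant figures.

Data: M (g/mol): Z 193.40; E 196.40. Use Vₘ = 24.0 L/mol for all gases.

n(Z) = 93830 / 193.40 = 485.2 mol
n(Q) = 8795 / 24.0 = 366.5 mol
n(E) = 28000 / 196.40 = 142.6 mol
n/ν → Z: 121.3, Q: 91.63, E: 71.30; E is limiting.
n(X) = (4/2) × 142.6 = 285.2 mol

285 mol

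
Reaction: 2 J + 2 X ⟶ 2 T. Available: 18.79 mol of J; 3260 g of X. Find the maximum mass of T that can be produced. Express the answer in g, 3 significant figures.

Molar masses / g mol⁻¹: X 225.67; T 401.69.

n(J) = 18.79 mol
n(X) = 3260 / 225.67 = 14.45 mol
n/ν for J = 18.79/2 = 9.395
n/ν for X = 14.45/2 = 7.225
Smallest n/ν is X → limiting reagent.
n(T) = (2/2) × 14.45 = 14.45 mol
mass = 14.45 × 401.69 = 5804 g

5800 g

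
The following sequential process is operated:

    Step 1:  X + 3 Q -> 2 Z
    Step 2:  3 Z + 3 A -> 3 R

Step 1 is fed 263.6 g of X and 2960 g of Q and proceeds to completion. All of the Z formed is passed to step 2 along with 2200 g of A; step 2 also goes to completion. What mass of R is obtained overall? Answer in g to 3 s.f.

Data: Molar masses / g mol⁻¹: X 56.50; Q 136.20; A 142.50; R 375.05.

Step 1:
n(X) = 263.6 / 56.50 = 4.665 mol
n(Q) = 2960 / 136.20 = 21.73 mol
n/ν for X = 4.665/1 = 4.665
n/ν for Q = 21.73/3 = 7.243
Smallest n/ν is X → limiting reagent.
n(Z) produced = (2/1) × 4.665 = 9.330 mol
Step 2:
n(Z) available = 9.330 mol
n(A) = 2200 / 142.50 = 15.44 mol
n/ν for Z = 9.330/3 = 3.110
n/ν for A = 15.44/3 = 5.147
Smallest n/ν is Z → limiting reagent.
n(R) = (3/3) × 9.330 = 9.330 mol
mass = 9.330 × 375.05 = 3499 g

3500 g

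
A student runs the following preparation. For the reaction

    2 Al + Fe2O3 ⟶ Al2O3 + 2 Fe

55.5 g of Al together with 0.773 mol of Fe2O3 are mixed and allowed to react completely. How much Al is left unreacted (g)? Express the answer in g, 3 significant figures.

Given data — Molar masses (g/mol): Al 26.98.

13.8 g

n(Al) = 55.50 / 26.98 = 2.057 mol
n(Fe2O3) = 0.7730 mol
n/ν for Al = 2.057/2 = 1.029
n/ν for Fe2O3 = 0.7730/1 = 0.7730
Smallest n/ν is Fe2O3 → limiting reagent.
Al consumed = (2/1) × 0.7730 = 1.546 mol
Al remaining = 2.057 − 1.546 = 0.5110 mol
mass = 0.5110 × 26.98 = 13.79 g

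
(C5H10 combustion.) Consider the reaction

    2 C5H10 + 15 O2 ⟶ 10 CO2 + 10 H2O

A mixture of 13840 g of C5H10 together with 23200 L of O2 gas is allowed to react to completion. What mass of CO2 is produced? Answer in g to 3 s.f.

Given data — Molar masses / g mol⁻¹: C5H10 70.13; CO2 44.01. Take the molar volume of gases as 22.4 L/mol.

30400 g

n(C5H10) = 13840 / 70.13 = 197.3 mol
n(O2) = 23200 / 22.4 = 1036 mol
n/ν for C5H10 = 197.3/2 = 98.65
n/ν for O2 = 1036/15 = 69.07
Smallest n/ν is O2 → limiting reagent.
n(CO2) = (10/15) × 1036 = 690.7 mol
mass = 690.7 × 44.01 = 30400 g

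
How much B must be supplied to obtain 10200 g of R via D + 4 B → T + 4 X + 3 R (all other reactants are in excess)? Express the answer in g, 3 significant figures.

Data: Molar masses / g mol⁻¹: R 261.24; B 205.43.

n(R) = 10200 / 261.24 = 39.04 mol
n(B) = (4/3) × 39.04 = 52.05 mol
mass = 52.05 × 205.43 = 10690 g

10700 g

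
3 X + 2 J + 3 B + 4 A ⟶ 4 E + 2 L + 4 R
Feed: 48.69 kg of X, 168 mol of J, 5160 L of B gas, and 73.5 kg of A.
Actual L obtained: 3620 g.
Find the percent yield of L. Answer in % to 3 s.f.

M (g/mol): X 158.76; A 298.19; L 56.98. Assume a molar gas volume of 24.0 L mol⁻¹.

n(X) = 48.69×1000 / 158.76 = 306.7 mol
n(J) = 168.0 mol
n(B) = 5160 / 24.0 = 215.0 mol
n(A) = 73.50×1000 / 298.19 = 246.5 mol
n/ν → X: 102.2, J: 84.00, B: 71.67, A: 61.63; A is limiting.
theoretical n(L) = (2/4) × 246.5 = 123.3 mol → 7026 g
% yield = 3620 / 7026 × 100 = 51.52 %

51.5 %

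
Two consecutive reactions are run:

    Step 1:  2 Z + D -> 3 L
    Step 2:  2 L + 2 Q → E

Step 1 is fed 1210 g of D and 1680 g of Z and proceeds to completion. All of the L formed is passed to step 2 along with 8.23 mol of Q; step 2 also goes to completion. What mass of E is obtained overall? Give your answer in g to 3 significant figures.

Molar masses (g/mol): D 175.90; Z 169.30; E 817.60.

3360 g

Step 1:
n(D) = 1210 / 175.90 = 6.879 mol
n(Z) = 1680 / 169.30 = 9.923 mol
n/ν for D = 6.879/1 = 6.879
n/ν for Z = 9.923/2 = 4.962
Smallest n/ν is Z → limiting reagent.
n(L) produced = (3/2) × 9.923 = 14.88 mol
Step 2:
n(L) available = 14.88 mol
n(Q) = 8.230 mol
n/ν for L = 14.88/2 = 7.440
n/ν for Q = 8.230/2 = 4.115
Smallest n/ν is Q → limiting reagent.
n(E) = (1/2) × 8.230 = 4.115 mol
mass = 4.115 × 817.60 = 3364 g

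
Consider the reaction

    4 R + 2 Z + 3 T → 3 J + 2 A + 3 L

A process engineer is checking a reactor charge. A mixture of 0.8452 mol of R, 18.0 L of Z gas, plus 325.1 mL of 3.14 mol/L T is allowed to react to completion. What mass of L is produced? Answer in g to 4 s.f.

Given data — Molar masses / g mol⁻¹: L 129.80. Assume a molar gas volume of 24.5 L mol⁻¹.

82.28 g

n(R) = 0.8452 mol
n(Z) = 18.00 / 24.5 = 0.7347 mol
n(T) = 3.14 × 325.1/1000 = 1.021 mol
n/ν → R: 0.2113, Z: 0.3674, T: 0.3403; R is limiting.
n(L) = (3/4) × 0.8452 = 0.6339 mol
mass = 0.6339 × 129.80 = 82.28 g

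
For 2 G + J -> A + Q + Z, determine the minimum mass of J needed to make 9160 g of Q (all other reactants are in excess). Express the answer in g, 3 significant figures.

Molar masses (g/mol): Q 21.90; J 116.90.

48900 g

n(Q) = 9160 / 21.90 = 418.3 mol
n(J) = (1/1) × 418.3 = 418.3 mol
mass = 418.3 × 116.90 = 48900 g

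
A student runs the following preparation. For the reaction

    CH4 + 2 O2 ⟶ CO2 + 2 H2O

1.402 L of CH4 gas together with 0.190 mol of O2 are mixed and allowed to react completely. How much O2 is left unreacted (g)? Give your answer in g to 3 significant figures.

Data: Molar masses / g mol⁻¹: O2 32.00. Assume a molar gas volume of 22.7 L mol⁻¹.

n(CH4) = 1.402 / 22.7 = 0.06176 mol
n(O2) = 0.1900 mol
n/ν for CH4 = 0.06176/1 = 0.06176
n/ν for O2 = 0.1900/2 = 0.09500
Smallest n/ν is CH4 → limiting reagent.
O2 consumed = (2/1) × 0.06176 = 0.1235 mol
O2 remaining = 0.1900 − 0.1235 = 0.06650 mol
mass = 0.06650 × 32.00 = 2.128 g

2.13 g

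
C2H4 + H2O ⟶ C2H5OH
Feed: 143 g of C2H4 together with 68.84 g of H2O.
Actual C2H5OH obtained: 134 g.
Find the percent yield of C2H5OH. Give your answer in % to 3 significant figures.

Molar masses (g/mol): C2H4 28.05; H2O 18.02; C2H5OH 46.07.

n(C2H4) = 143.0 / 28.05 = 5.098 mol
n(H2O) = 68.84 / 18.02 = 3.820 mol
n/ν for C2H4 = 5.098/1 = 5.098
n/ν for H2O = 3.820/1 = 3.820
Smallest n/ν is H2O → limiting reagent.
theoretical n(C2H5OH) = (1/1) × 3.820 = 3.820 mol → 176.0 g
% yield = 134 / 176.0 × 100 = 76.14 %

76.1 %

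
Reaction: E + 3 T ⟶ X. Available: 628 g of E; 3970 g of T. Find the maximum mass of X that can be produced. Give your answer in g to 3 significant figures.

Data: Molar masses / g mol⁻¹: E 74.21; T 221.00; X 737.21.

4410 g

n(E) = 628.0 / 74.21 = 8.462 mol
n(T) = 3970 / 221.00 = 17.96 mol
n/ν for E = 8.462/1 = 8.462
n/ν for T = 17.96/3 = 5.987
Smallest n/ν is T → limiting reagent.
n(X) = (1/3) × 17.96 = 5.987 mol
mass = 5.987 × 737.21 = 4414 g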